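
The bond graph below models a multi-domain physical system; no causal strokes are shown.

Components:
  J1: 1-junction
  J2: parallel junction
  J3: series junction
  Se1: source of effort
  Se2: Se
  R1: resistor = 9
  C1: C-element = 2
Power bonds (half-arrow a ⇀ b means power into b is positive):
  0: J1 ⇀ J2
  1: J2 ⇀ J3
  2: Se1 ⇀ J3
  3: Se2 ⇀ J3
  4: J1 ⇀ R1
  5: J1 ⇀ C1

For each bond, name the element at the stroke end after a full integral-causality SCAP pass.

b0 stroke at J1
b1 stroke at J2
b2 stroke at J3
b3 stroke at J3
b4 stroke at R1
b5 stroke at J1

bond 2 stroke at J3  (source Se1 imposes e)
bond 3 stroke at J3  (Se2 fixes effort; stroke away)
bond 1 stroke at J2  (closing 1-jn rule on J3)
bond 0 stroke at J1  (common-e at J2 fixed by 1)
bond 5 stroke at J1  (C1: C, integral causality)
bond 4 stroke at R1  (J1: last free bond brings flow in)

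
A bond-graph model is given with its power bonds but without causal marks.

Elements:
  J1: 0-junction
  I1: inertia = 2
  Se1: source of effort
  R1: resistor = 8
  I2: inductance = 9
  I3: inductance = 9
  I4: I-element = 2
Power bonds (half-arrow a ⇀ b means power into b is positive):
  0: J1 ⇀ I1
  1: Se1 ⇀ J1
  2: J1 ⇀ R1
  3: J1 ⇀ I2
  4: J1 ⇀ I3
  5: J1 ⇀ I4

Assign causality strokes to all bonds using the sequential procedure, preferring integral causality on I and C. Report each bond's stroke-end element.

bond 1 →J1  (Se1 fixes effort; stroke away)
bond 0 →I1  (J1: bond 1 brought effort, rest push out)
bond 2 →R1  (J1 effort already set via bond 1)
bond 3 →I2  (J1: bond 1 brought effort, rest push out)
bond 4 →I3  (common-e at J1 fixed by 1)
bond 5 →I4  (0-jn J1 has e-setter on 1)

#0 |I1
#1 |J1
#2 |R1
#3 |I2
#4 |I3
#5 |I4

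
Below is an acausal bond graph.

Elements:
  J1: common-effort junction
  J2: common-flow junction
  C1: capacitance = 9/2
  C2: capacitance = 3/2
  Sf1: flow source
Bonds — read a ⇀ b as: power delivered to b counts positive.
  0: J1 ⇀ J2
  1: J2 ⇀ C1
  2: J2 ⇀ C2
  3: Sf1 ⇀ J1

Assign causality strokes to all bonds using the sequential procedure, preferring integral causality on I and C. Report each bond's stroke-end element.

b3 stroke at Sf1  (Sf1 fixes flow; stroke at Sf1)
b0 stroke at J1  (closing 0-jn rule on J1)
b1 stroke at J2  (1-jn J2 has f-setter on 0)
b2 stroke at J2  (common-f at J2 fixed by 0)

#0 |J1
#1 |J2
#2 |J2
#3 |Sf1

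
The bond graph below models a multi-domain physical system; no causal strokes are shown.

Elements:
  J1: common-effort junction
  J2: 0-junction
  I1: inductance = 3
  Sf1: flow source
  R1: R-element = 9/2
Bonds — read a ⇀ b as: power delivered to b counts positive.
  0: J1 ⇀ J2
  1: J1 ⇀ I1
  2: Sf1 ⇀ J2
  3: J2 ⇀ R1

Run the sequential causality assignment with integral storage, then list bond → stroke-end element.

bond 2 stroke→Sf1  (Sf1 (Sf) sets flow on bond)
bond 1 stroke→I1  (I1: I, integral causality)
bond 0 stroke→J1  (closing 0-jn rule on J1)
bond 3 stroke→J2  (J2: last free bond brings effort in)

b0 |J1
b1 |I1
b2 |Sf1
b3 |J2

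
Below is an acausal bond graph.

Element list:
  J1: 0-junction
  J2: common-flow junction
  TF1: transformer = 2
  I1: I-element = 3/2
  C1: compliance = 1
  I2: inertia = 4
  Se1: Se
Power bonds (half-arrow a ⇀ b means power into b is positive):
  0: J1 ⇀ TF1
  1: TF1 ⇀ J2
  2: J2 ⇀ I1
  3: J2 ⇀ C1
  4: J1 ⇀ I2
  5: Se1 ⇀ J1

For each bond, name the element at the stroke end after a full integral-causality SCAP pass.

b5 |J1  (source Se1 imposes e)
b0 |TF1  (J1 effort already set via bond 5)
b4 |I2  (0-jn J1 has e-setter on 5)
b1 |J2  (TF1 one-in-one-out from 0)
b2 |I1  (I1 integral (f out))
b3 |J2  (1-jn J2 has f-setter on 2)

b0 →TF1
b1 →J2
b2 →I1
b3 →J2
b4 →I2
b5 →J1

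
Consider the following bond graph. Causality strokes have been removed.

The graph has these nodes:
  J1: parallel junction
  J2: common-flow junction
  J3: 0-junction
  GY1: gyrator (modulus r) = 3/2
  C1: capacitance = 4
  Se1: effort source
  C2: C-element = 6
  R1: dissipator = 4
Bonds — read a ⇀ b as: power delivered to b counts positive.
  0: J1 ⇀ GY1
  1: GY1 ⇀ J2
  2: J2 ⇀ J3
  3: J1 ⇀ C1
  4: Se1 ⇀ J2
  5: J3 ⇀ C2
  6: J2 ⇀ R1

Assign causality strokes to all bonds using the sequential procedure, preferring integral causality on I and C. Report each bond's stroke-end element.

#0 stroke at GY1
#1 stroke at GY1
#2 stroke at J2
#3 stroke at J1
#4 stroke at J2
#5 stroke at J3
#6 stroke at J2

b4 stroke→J2  (source Se1 imposes e)
b3 stroke→J1  (C1: C, integral causality)
b0 stroke→GY1  (common-e at J1 fixed by 3)
b1 stroke→GY1  (GY GY1: same side as bond 0)
b2 stroke→J2  (1-jn J2 has f-setter on 1)
b6 stroke→J2  (1-jn J2 has f-setter on 1)
b5 stroke→J3  (closing 0-jn rule on J3)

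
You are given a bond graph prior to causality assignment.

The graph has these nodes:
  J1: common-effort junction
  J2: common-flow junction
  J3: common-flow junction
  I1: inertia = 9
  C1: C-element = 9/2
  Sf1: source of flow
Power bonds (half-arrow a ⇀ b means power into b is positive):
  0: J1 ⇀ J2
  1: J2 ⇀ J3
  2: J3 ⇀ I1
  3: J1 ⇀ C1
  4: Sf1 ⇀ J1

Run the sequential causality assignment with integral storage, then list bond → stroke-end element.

β4 →Sf1  (Sf1 fixes flow; stroke at Sf1)
β2 →I1  (I1 outputs flow p/I1)
β1 →J3  (J3: bond 2 brought flow, rest push out)
β0 →J2  (J2: bond 1 brought flow, rest push out)
β3 →J1  (closing 0-jn rule on J1)

b0 stroke→J2
b1 stroke→J3
b2 stroke→I1
b3 stroke→J1
b4 stroke→Sf1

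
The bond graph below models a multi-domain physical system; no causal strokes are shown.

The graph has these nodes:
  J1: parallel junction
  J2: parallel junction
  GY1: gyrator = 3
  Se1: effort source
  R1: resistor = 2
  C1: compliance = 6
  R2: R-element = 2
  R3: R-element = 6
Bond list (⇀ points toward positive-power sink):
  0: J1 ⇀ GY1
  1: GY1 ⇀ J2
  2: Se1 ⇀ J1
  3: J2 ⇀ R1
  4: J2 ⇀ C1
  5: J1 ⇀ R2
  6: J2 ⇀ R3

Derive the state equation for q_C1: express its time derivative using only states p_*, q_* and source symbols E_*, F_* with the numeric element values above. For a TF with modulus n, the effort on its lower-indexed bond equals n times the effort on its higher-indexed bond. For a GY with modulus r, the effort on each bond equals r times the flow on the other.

#2 |J1  (Se1: effort source, stroke at far end)
#0 |GY1  (common-e at J1 fixed by 2)
#5 |R2  (0-jn J1 has e-setter on 2)
#1 |GY1  (through GY1, causality inverts; strokes same side of GY1)
#4 |J2  (C1 integral (e out))
#3 |R1  (J2 effort already set via bond 4)
#6 |R3  (common-e at J2 fixed by 4)

dq_C1/dt = E_Se1/3 - q_C1/9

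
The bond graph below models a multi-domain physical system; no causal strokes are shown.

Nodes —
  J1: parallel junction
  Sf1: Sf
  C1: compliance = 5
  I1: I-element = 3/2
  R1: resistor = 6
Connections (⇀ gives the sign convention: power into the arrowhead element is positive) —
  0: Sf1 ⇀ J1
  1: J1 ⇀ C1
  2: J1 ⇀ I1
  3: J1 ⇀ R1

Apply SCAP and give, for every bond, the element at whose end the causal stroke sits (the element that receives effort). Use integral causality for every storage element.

b0 →Sf1  (source Sf1 imposes f)
b1 →J1  (C1: C, integral causality)
b2 →I1  (J1: bond 1 brought effort, rest push out)
b3 →R1  (0-jn J1 has e-setter on 1)

b0 →Sf1
b1 →J1
b2 →I1
b3 →R1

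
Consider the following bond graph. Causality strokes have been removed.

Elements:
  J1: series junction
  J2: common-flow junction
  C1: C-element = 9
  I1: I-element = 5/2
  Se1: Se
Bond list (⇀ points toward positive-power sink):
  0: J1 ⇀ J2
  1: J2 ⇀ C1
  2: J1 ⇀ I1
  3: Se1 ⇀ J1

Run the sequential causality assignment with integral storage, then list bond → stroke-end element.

bond 0 |J1
bond 1 |J2
bond 2 |I1
bond 3 |J1

b3 |J1  (source Se1 imposes e)
b1 |J2  (C1 outputs effort q/C1)
b0 |J1  (J2 needs exactly one f-in)
b2 |I1  (only one flow-in slot at J1)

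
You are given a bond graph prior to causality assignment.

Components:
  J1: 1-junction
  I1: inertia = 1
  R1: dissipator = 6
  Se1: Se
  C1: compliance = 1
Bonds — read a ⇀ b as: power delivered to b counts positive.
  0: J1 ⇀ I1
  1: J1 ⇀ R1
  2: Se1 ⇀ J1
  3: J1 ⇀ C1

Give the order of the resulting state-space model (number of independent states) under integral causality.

2  (C1, I1 all integral)

b2 |J1  (Se1 (Se) sets effort on bond)
b0 |I1  (prefer integral on I1)
b1 |J1  (J1: bond 0 brought flow, rest push out)
b3 |J1  (1-jn J1 has f-setter on 0)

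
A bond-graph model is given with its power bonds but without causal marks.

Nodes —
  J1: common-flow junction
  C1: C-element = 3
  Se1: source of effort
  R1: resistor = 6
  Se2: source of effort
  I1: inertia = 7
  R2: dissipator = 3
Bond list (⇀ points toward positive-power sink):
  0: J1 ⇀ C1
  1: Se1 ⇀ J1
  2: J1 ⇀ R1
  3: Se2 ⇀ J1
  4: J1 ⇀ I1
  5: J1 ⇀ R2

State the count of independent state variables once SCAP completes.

2  (C1, I1 all integral)

#1 |J1  (Se1 (Se) sets effort on bond)
#3 |J1  (source Se2 imposes e)
#0 |J1  (C1 integral (e out))
#4 |I1  (I1 integral (f out))
#2 |J1  (common-f at J1 fixed by 4)
#5 |J1  (J1 flow already set via bond 4)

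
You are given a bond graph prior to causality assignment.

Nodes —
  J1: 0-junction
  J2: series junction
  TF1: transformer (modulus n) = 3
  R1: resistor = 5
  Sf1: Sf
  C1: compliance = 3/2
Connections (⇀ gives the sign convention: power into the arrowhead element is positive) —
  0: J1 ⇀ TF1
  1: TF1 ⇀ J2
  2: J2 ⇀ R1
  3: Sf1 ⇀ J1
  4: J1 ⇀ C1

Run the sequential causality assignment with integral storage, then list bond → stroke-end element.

b0 →TF1
b1 →J2
b2 →R1
b3 →Sf1
b4 →J1

#3 →Sf1  (Sf1: flow source, stroke at near end)
#4 →J1  (prefer integral on C1)
#0 →TF1  (J1 effort already set via bond 4)
#1 →J2  (TF1: transformer flips bond 0)
#2 →R1  (closing 1-jn rule on J2)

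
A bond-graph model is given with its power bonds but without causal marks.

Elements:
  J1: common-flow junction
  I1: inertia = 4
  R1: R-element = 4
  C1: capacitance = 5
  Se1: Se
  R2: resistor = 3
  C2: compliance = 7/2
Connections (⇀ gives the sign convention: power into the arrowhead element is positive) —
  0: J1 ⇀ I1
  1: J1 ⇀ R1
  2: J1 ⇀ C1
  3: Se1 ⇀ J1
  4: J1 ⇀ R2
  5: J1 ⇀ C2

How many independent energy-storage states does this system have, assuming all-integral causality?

bond 3 stroke→J1  (Se1: effort source, stroke at far end)
bond 0 stroke→I1  (I1 outputs flow p/I1)
bond 1 stroke→J1  (1-jn J1 has f-setter on 0)
bond 2 stroke→J1  (common-f at J1 fixed by 0)
bond 4 stroke→J1  (J1: bond 0 brought flow, rest push out)
bond 5 stroke→J1  (J1 flow already set via bond 0)

3  (C1, C2, I1 all integral)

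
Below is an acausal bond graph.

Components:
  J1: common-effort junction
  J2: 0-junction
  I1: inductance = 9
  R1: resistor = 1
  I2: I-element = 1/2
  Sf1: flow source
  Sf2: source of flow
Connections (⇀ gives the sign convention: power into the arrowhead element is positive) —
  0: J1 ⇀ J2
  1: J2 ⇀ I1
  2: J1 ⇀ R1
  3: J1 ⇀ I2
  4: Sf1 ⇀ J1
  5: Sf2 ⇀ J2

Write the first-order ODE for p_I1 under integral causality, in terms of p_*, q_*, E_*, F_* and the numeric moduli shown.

b4 →Sf1  (source Sf1 imposes f)
b5 →Sf2  (Sf2: flow source, stroke at near end)
b1 →I1  (prefer integral on I1)
b0 →J2  (J2 needs exactly one e-in)
b3 →I2  (I2 outputs flow p/I2)
b2 →J1  (J1 needs exactly one e-in)

dp_I1/dt = F_Sf1 + F_Sf2 - p_I1/9 - 2*p_I2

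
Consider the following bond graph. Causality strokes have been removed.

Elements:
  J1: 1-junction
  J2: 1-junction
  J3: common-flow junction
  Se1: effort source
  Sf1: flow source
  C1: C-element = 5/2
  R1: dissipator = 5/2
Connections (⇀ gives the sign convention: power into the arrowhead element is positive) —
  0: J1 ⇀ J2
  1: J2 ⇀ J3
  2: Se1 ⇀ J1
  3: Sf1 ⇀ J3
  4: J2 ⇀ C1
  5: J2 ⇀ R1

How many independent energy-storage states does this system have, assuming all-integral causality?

bond 2 stroke at J1  (Se1 fixes effort; stroke away)
bond 3 stroke at Sf1  (Sf1: flow source, stroke at near end)
bond 0 stroke at J2  (closing 1-jn rule on J1)
bond 1 stroke at J3  (1-jn J3 has f-setter on 3)
bond 4 stroke at J2  (1-jn J2 has f-setter on 1)
bond 5 stroke at J2  (J2 flow already set via bond 1)

1  (C1 all integral)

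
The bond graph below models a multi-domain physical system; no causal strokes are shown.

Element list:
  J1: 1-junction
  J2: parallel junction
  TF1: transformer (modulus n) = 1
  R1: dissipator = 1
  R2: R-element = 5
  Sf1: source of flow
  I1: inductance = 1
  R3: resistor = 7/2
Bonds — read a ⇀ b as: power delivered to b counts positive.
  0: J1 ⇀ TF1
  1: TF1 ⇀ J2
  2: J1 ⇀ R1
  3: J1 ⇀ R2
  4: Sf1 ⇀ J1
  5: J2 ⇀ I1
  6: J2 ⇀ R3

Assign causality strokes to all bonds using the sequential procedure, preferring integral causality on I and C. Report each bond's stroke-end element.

#4 stroke→Sf1  (source Sf1 imposes f)
#0 stroke→J1  (J1 flow already set via bond 4)
#2 stroke→J1  (J1 flow already set via bond 4)
#3 stroke→J1  (J1 flow already set via bond 4)
#1 stroke→TF1  (TF1 one-in-one-out from 0)
#5 stroke→I1  (I1 integral (f out))
#6 stroke→J2  (closing 0-jn rule on J2)

β0 stroke at J1
β1 stroke at TF1
β2 stroke at J1
β3 stroke at J1
β4 stroke at Sf1
β5 stroke at I1
β6 stroke at J2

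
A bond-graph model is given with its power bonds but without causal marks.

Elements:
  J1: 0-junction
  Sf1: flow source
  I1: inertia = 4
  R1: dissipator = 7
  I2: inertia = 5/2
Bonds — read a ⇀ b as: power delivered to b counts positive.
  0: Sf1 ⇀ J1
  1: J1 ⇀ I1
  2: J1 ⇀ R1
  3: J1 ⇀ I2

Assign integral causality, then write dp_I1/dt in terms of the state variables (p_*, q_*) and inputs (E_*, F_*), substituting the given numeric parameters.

β0 |Sf1  (Sf1: flow source, stroke at near end)
β1 |I1  (I1 outputs flow p/I1)
β3 |I2  (I2 integral (f out))
β2 |J1  (J1: last free bond brings effort in)

dp_I1/dt = 7*F_Sf1 - 7*p_I1/4 - 14*p_I2/5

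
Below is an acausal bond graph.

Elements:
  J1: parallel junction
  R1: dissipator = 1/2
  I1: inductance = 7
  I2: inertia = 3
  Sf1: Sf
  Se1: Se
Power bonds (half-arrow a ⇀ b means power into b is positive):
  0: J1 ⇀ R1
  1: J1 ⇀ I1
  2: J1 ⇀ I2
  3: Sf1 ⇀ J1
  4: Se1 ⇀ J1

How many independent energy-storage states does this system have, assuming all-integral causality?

bond 3 stroke at Sf1  (Sf1 fixes flow; stroke at Sf1)
bond 4 stroke at J1  (Se1 (Se) sets effort on bond)
bond 0 stroke at R1  (J1: bond 4 brought effort, rest push out)
bond 1 stroke at I1  (common-e at J1 fixed by 4)
bond 2 stroke at I2  (0-jn J1 has e-setter on 4)

2  (I1, I2 all integral)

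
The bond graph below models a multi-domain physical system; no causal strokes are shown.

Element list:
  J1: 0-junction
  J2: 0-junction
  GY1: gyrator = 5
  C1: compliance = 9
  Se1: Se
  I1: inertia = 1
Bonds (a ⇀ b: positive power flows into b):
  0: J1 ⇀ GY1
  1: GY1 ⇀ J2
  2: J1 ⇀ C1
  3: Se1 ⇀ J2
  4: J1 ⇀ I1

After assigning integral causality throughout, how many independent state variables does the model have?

bond 3 →J2  (Se1: effort source, stroke at far end)
bond 1 →GY1  (0-jn J2 has e-setter on 3)
bond 0 →GY1  (GY GY1: same side as bond 1)
bond 2 →J1  (C1: C, integral causality)
bond 4 →I1  (common-e at J1 fixed by 2)

2  (C1, I1 all integral)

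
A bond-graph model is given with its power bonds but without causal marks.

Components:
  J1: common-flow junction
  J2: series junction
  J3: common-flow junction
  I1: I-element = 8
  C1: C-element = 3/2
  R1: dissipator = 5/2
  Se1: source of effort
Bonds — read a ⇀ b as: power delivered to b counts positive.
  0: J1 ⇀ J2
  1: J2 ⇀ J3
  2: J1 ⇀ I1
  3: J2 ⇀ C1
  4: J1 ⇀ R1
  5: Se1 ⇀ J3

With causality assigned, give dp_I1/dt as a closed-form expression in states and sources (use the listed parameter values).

#5 stroke→J3  (Se1 (Se) sets effort on bond)
#1 stroke→J2  (J3 needs exactly one f-in)
#2 stroke→I1  (I1 outputs flow p/I1)
#0 stroke→J1  (J1: bond 2 brought flow, rest push out)
#4 stroke→J1  (J1 flow already set via bond 2)
#3 stroke→J2  (common-f at J2 fixed by 0)

dp_I1/dt = E_Se1 - 5*p_I1/16 - 2*q_C1/3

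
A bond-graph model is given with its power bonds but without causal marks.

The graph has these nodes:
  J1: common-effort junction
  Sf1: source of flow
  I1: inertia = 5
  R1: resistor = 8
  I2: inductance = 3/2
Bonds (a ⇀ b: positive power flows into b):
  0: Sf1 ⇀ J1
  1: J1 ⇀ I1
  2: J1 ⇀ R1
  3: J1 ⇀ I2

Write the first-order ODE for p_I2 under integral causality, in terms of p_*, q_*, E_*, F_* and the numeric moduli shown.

b0 →Sf1  (Sf1 fixes flow; stroke at Sf1)
b1 →I1  (I1: I, integral causality)
b3 →I2  (prefer integral on I2)
b2 →J1  (J1: last free bond brings effort in)

dp_I2/dt = 8*F_Sf1 - 8*p_I1/5 - 16*p_I2/3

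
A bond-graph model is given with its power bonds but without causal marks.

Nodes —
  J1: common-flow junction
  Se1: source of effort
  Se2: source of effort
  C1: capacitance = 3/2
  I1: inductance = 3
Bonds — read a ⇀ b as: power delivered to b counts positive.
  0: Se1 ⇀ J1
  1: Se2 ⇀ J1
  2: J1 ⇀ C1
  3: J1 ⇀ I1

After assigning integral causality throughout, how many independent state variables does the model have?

#0 |J1  (Se1 (Se) sets effort on bond)
#1 |J1  (source Se2 imposes e)
#2 |J1  (C1: C, integral causality)
#3 |I1  (closing 1-jn rule on J1)

2  (C1, I1 all integral)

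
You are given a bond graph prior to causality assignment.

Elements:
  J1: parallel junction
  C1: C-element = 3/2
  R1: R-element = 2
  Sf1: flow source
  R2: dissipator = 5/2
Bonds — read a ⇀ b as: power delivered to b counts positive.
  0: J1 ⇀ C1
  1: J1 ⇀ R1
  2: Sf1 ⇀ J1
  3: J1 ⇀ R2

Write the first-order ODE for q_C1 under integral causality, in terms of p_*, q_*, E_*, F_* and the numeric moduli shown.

dq_C1/dt = F_Sf1 - 3*q_C1/5

bond 2 →Sf1  (Sf1 (Sf) sets flow on bond)
bond 0 →J1  (C1 outputs effort q/C1)
bond 1 →R1  (J1 effort already set via bond 0)
bond 3 →R2  (common-e at J1 fixed by 0)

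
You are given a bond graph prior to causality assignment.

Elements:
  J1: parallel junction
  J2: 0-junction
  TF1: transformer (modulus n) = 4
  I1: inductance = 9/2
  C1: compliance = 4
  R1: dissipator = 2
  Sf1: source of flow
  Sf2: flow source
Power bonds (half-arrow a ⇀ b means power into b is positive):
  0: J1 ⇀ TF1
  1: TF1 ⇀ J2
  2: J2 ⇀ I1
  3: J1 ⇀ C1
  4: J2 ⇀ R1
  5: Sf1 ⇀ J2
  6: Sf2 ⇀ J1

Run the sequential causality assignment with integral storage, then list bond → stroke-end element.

b0 stroke→TF1
b1 stroke→J2
b2 stroke→I1
b3 stroke→J1
b4 stroke→R1
b5 stroke→Sf1
b6 stroke→Sf2

#5 stroke at Sf1  (source Sf1 imposes f)
#6 stroke at Sf2  (Sf2 (Sf) sets flow on bond)
#2 stroke at I1  (prefer integral on I1)
#3 stroke at J1  (prefer integral on C1)
#0 stroke at TF1  (J1: bond 3 brought effort, rest push out)
#1 stroke at J2  (TF1: transformer flips bond 0)
#4 stroke at R1  (J2: bond 1 brought effort, rest push out)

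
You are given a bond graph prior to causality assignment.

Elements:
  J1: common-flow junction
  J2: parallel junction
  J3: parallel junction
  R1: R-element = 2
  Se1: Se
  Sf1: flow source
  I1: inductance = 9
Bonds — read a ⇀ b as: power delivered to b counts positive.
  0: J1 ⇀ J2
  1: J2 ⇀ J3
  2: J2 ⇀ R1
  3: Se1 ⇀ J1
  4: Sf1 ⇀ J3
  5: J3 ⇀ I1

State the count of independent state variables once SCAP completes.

β3 stroke at J1  (source Se1 imposes e)
β4 stroke at Sf1  (source Sf1 imposes f)
β0 stroke at J2  (J1: last free bond brings flow in)
β1 stroke at J3  (J2: bond 0 brought effort, rest push out)
β2 stroke at R1  (J2: bond 0 brought effort, rest push out)
β5 stroke at I1  (J3 effort already set via bond 1)

1  (I1 all integral)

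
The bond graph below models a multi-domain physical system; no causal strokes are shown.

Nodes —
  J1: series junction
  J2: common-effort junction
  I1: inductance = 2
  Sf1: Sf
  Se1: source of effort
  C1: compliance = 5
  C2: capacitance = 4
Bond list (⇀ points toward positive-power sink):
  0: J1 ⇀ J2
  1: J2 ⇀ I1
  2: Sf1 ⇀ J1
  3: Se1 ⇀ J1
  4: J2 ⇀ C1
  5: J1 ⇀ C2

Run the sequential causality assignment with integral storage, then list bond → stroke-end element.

β2 →Sf1  (source Sf1 imposes f)
β3 →J1  (Se1 fixes effort; stroke away)
β0 →J1  (J1 flow already set via bond 2)
β5 →J1  (J1: bond 2 brought flow, rest push out)
β1 →I1  (I1 integral (f out))
β4 →J2  (closing 0-jn rule on J2)

bond 0 |J1
bond 1 |I1
bond 2 |Sf1
bond 3 |J1
bond 4 |J2
bond 5 |J1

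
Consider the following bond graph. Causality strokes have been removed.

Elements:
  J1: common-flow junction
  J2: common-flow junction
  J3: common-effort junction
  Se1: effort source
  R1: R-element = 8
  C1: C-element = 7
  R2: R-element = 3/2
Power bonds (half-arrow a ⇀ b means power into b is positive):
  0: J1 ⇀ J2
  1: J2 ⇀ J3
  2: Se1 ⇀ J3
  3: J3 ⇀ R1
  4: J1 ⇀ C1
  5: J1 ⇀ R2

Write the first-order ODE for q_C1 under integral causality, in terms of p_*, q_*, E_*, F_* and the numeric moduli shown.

β2 stroke→J3  (Se1 fixes effort; stroke away)
β1 stroke→J2  (J3: bond 2 brought effort, rest push out)
β3 stroke→R1  (0-jn J3 has e-setter on 2)
β0 stroke→J1  (J2: last free bond brings flow in)
β4 stroke→J1  (prefer integral on C1)
β5 stroke→R2  (closing 1-jn rule on J1)

dq_C1/dt = -2*E_Se1/3 - 2*q_C1/21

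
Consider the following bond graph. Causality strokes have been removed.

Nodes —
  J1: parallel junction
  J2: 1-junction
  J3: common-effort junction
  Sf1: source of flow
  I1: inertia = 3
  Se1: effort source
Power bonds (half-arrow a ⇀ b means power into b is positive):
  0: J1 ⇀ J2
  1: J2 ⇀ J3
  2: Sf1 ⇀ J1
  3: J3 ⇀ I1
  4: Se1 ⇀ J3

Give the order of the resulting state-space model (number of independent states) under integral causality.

#2 stroke→Sf1  (source Sf1 imposes f)
#4 stroke→J3  (Se1: effort source, stroke at far end)
#0 stroke→J1  (J1: last free bond brings effort in)
#1 stroke→J2  (common-f at J2 fixed by 0)
#3 stroke→I1  (J3: bond 4 brought effort, rest push out)

1  (I1 all integral)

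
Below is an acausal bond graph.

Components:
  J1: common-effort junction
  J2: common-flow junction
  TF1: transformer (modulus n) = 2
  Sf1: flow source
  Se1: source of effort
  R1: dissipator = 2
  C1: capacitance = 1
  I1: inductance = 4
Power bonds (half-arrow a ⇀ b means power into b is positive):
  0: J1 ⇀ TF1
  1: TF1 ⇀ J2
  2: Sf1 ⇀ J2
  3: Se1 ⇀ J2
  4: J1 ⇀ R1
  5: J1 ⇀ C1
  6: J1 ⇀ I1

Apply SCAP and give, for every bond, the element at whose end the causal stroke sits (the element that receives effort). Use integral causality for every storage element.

β2 stroke→Sf1  (Sf1 fixes flow; stroke at Sf1)
β3 stroke→J2  (source Se1 imposes e)
β1 stroke→J2  (common-f at J2 fixed by 2)
β0 stroke→TF1  (through TF1, causality passes straight; one stroke at TF1)
β5 stroke→J1  (C1: C, integral causality)
β4 stroke→R1  (J1: bond 5 brought effort, rest push out)
β6 stroke→I1  (common-e at J1 fixed by 5)

bond 0 |TF1
bond 1 |J2
bond 2 |Sf1
bond 3 |J2
bond 4 |R1
bond 5 |J1
bond 6 |I1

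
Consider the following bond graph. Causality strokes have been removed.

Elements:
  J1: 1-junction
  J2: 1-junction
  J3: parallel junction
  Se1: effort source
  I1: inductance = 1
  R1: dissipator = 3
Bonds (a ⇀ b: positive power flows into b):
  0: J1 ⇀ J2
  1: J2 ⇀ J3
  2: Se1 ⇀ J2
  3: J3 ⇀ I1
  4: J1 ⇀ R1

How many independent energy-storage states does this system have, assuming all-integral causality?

b2 |J2  (Se1: effort source, stroke at far end)
b3 |I1  (I1 outputs flow p/I1)
b1 |J3  (only one effort-in slot at J3)
b0 |J2  (J2: bond 1 brought flow, rest push out)
b4 |J1  (1-jn J1 has f-setter on 0)

1  (I1 all integral)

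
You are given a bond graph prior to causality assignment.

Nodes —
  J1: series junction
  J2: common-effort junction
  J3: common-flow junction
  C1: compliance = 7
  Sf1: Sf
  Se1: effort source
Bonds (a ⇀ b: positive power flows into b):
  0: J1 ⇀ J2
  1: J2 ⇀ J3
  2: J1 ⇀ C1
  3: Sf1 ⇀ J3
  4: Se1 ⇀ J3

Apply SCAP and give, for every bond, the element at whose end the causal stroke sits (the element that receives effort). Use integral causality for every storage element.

#0 |J2
#1 |J3
#2 |J1
#3 |Sf1
#4 |J3

bond 3 →Sf1  (Sf1 fixes flow; stroke at Sf1)
bond 4 →J3  (Se1 (Se) sets effort on bond)
bond 1 →J3  (common-f at J3 fixed by 3)
bond 0 →J2  (only one effort-in slot at J2)
bond 2 →J1  (common-f at J1 fixed by 0)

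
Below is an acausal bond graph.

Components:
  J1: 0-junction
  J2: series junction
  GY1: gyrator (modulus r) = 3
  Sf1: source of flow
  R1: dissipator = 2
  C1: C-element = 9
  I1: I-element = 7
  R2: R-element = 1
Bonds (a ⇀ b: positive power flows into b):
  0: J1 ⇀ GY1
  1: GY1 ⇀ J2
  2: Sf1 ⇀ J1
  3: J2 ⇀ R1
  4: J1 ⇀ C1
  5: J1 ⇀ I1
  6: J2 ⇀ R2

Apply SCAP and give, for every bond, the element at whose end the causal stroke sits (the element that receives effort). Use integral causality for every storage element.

β0 stroke→GY1
β1 stroke→GY1
β2 stroke→Sf1
β3 stroke→J2
β4 stroke→J1
β5 stroke→I1
β6 stroke→J2

bond 2 stroke→Sf1  (Sf1 fixes flow; stroke at Sf1)
bond 4 stroke→J1  (C1 integral (e out))
bond 0 stroke→GY1  (common-e at J1 fixed by 4)
bond 5 stroke→I1  (common-e at J1 fixed by 4)
bond 1 stroke→GY1  (through GY1, causality inverts; strokes same side of GY1)
bond 3 stroke→J2  (J2 flow already set via bond 1)
bond 6 stroke→J2  (1-jn J2 has f-setter on 1)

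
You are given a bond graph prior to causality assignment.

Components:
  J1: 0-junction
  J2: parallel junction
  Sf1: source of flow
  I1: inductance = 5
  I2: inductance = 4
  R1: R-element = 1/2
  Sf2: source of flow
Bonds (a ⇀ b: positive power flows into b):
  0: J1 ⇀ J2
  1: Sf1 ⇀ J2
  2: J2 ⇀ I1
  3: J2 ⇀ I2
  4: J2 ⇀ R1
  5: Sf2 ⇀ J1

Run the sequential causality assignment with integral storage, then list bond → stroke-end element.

β1 →Sf1  (Sf1 fixes flow; stroke at Sf1)
β5 →Sf2  (source Sf2 imposes f)
β0 →J1  (only one effort-in slot at J1)
β2 →I1  (I1 integral (f out))
β3 →I2  (I2: I, integral causality)
β4 →J2  (closing 0-jn rule on J2)

bond 0 stroke→J1
bond 1 stroke→Sf1
bond 2 stroke→I1
bond 3 stroke→I2
bond 4 stroke→J2
bond 5 stroke→Sf2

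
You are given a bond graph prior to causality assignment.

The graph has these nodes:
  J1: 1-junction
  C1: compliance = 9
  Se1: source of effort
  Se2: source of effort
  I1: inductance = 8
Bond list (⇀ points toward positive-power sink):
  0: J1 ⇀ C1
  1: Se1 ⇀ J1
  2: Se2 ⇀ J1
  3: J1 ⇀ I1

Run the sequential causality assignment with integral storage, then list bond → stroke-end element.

bond 0 stroke at J1
bond 1 stroke at J1
bond 2 stroke at J1
bond 3 stroke at I1

b1 |J1  (Se1: effort source, stroke at far end)
b2 |J1  (Se2 fixes effort; stroke away)
b0 |J1  (C1 outputs effort q/C1)
b3 |I1  (closing 1-jn rule on J1)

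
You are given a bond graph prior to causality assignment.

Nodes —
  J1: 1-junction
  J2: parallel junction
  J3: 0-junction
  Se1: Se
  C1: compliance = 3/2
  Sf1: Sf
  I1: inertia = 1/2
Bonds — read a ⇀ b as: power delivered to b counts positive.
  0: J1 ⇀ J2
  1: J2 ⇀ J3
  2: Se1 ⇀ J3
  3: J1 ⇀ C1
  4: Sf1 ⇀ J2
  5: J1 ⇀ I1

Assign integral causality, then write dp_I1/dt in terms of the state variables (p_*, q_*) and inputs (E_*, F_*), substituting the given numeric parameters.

#2 stroke at J3  (Se1: effort source, stroke at far end)
#4 stroke at Sf1  (source Sf1 imposes f)
#1 stroke at J2  (0-jn J3 has e-setter on 2)
#0 stroke at J1  (J2: bond 1 brought effort, rest push out)
#3 stroke at J1  (prefer integral on C1)
#5 stroke at I1  (only one flow-in slot at J1)

dp_I1/dt = -E_Se1 - 2*q_C1/3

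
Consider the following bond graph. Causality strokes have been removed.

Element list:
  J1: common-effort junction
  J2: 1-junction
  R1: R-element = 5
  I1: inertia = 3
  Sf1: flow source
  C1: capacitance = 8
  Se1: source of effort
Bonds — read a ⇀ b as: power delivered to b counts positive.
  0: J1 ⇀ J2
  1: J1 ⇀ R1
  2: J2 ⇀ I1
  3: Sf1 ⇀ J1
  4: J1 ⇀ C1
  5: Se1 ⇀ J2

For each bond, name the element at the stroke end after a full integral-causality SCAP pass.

#0 stroke at J2
#1 stroke at R1
#2 stroke at I1
#3 stroke at Sf1
#4 stroke at J1
#5 stroke at J2

bond 3 stroke→Sf1  (Sf1 fixes flow; stroke at Sf1)
bond 5 stroke→J2  (Se1 fixes effort; stroke away)
bond 2 stroke→I1  (I1: I, integral causality)
bond 0 stroke→J2  (J2: bond 2 brought flow, rest push out)
bond 4 stroke→J1  (prefer integral on C1)
bond 1 stroke→R1  (0-jn J1 has e-setter on 4)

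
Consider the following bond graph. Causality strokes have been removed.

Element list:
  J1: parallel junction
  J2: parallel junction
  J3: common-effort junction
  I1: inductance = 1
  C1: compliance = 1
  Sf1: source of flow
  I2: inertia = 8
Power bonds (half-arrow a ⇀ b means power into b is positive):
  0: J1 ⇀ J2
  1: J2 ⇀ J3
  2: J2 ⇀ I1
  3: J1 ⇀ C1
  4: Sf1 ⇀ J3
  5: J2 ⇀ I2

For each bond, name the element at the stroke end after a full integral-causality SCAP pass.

bond 0 stroke→J2
bond 1 stroke→J3
bond 2 stroke→I1
bond 3 stroke→J1
bond 4 stroke→Sf1
bond 5 stroke→I2

#4 →Sf1  (source Sf1 imposes f)
#1 →J3  (J3 needs exactly one e-in)
#2 →I1  (I1 outputs flow p/I1)
#3 →J1  (prefer integral on C1)
#0 →J2  (common-e at J1 fixed by 3)
#5 →I2  (J2 effort already set via bond 0)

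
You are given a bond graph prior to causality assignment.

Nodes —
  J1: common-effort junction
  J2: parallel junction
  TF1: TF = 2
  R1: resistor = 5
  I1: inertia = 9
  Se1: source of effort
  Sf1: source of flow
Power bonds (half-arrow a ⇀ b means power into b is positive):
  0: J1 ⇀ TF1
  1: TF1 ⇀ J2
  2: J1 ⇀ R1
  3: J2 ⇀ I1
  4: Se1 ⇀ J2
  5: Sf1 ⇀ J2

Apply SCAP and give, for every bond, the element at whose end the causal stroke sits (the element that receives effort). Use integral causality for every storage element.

b4 →J2  (Se1 (Se) sets effort on bond)
b5 →Sf1  (Sf1: flow source, stroke at near end)
b1 →TF1  (common-e at J2 fixed by 4)
b3 →I1  (J2: bond 4 brought effort, rest push out)
b0 →J1  (TF1 one-in-one-out from 1)
b2 →R1  (0-jn J1 has e-setter on 0)

#0 stroke→J1
#1 stroke→TF1
#2 stroke→R1
#3 stroke→I1
#4 stroke→J2
#5 stroke→Sf1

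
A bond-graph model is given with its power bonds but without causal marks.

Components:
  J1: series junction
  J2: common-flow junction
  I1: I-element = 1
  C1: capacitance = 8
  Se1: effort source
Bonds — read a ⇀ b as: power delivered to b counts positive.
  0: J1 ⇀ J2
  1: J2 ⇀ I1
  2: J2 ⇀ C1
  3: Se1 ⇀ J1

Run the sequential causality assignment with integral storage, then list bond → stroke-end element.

bond 0 stroke at J2
bond 1 stroke at I1
bond 2 stroke at J2
bond 3 stroke at J1

β3 stroke→J1  (Se1 (Se) sets effort on bond)
β0 stroke→J2  (closing 1-jn rule on J1)
β1 stroke→I1  (I1: I, integral causality)
β2 stroke→J2  (J2: bond 1 brought flow, rest push out)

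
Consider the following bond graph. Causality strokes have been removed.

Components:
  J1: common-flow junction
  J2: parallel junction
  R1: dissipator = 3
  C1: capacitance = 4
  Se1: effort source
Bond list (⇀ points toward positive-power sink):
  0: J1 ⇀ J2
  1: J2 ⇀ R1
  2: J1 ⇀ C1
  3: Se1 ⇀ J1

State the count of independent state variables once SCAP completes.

1  (C1 all integral)

β3 |J1  (Se1: effort source, stroke at far end)
β2 |J1  (C1 integral (e out))
β0 |J2  (only one flow-in slot at J1)
β1 |R1  (J2 effort already set via bond 0)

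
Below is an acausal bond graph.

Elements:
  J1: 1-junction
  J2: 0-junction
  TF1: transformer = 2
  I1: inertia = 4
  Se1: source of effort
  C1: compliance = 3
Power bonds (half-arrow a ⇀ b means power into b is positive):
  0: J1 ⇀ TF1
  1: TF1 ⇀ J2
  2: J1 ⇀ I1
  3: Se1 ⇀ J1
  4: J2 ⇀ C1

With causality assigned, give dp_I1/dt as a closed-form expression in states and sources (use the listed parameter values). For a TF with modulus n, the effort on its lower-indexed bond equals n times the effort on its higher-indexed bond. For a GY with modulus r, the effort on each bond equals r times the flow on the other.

#3 →J1  (Se1 (Se) sets effort on bond)
#2 →I1  (I1 outputs flow p/I1)
#0 →J1  (common-f at J1 fixed by 2)
#1 →TF1  (through TF1, causality passes straight; one stroke at TF1)
#4 →J2  (only one effort-in slot at J2)

dp_I1/dt = E_Se1 - 2*q_C1/3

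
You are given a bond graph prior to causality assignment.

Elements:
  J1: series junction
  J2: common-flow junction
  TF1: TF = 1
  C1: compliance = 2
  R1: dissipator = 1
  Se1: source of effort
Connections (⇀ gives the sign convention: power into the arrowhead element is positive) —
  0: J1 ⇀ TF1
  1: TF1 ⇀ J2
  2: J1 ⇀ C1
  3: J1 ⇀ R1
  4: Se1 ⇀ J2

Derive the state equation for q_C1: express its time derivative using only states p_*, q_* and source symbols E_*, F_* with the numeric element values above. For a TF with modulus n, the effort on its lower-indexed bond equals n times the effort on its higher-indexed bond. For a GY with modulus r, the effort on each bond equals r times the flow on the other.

#4 stroke at J2  (Se1 fixes effort; stroke away)
#1 stroke at TF1  (closing 1-jn rule on J2)
#0 stroke at J1  (TF TF1: opposite of bond 1)
#2 stroke at J1  (C1: C, integral causality)
#3 stroke at R1  (only one flow-in slot at J1)

dq_C1/dt = E_Se1 - q_C1/2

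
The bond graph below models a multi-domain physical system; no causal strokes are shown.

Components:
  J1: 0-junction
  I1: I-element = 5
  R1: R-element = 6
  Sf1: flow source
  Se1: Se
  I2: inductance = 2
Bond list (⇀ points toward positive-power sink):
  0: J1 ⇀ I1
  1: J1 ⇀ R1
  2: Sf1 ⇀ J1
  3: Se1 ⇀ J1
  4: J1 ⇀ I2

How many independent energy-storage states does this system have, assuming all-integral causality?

2  (I1, I2 all integral)

β2 stroke at Sf1  (source Sf1 imposes f)
β3 stroke at J1  (Se1 fixes effort; stroke away)
β0 stroke at I1  (J1: bond 3 brought effort, rest push out)
β1 stroke at R1  (common-e at J1 fixed by 3)
β4 stroke at I2  (J1: bond 3 brought effort, rest push out)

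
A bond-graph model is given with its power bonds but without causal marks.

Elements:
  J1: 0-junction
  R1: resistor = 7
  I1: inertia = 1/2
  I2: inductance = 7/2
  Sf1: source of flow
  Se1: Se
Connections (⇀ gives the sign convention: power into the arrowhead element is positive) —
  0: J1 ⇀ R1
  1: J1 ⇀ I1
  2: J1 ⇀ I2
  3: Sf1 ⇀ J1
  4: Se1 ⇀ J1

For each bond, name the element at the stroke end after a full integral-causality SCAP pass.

bond 0 →R1
bond 1 →I1
bond 2 →I2
bond 3 →Sf1
bond 4 →J1

b3 stroke at Sf1  (Sf1 fixes flow; stroke at Sf1)
b4 stroke at J1  (Se1 fixes effort; stroke away)
b0 stroke at R1  (common-e at J1 fixed by 4)
b1 stroke at I1  (0-jn J1 has e-setter on 4)
b2 stroke at I2  (J1 effort already set via bond 4)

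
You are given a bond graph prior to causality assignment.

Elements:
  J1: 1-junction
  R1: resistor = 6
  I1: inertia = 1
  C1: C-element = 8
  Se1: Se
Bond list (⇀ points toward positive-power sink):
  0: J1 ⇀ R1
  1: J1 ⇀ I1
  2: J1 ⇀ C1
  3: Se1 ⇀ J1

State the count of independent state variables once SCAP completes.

β3 →J1  (Se1 (Se) sets effort on bond)
β1 →I1  (I1 integral (f out))
β0 →J1  (common-f at J1 fixed by 1)
β2 →J1  (common-f at J1 fixed by 1)

2  (C1, I1 all integral)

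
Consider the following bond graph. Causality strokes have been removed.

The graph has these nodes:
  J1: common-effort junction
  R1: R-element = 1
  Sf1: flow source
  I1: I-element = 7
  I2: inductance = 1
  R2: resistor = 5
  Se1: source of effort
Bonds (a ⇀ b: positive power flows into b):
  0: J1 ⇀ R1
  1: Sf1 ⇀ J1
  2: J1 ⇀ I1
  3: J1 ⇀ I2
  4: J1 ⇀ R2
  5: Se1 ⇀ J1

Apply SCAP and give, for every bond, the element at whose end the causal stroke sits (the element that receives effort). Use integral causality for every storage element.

#1 stroke at Sf1  (Sf1: flow source, stroke at near end)
#5 stroke at J1  (Se1: effort source, stroke at far end)
#0 stroke at R1  (0-jn J1 has e-setter on 5)
#2 stroke at I1  (common-e at J1 fixed by 5)
#3 stroke at I2  (J1: bond 5 brought effort, rest push out)
#4 stroke at R2  (0-jn J1 has e-setter on 5)

b0 stroke at R1
b1 stroke at Sf1
b2 stroke at I1
b3 stroke at I2
b4 stroke at R2
b5 stroke at J1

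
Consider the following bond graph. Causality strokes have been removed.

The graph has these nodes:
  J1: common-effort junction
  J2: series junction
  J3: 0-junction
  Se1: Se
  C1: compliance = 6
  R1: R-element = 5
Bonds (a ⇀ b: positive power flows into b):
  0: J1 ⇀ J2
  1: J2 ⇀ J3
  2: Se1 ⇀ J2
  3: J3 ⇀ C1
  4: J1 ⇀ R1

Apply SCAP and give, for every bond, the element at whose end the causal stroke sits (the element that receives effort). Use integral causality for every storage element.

#2 stroke→J2  (source Se1 imposes e)
#3 stroke→J3  (C1: C, integral causality)
#1 stroke→J2  (common-e at J3 fixed by 3)
#0 stroke→J1  (J2 needs exactly one f-in)
#4 stroke→R1  (common-e at J1 fixed by 0)

b0 stroke at J1
b1 stroke at J2
b2 stroke at J2
b3 stroke at J3
b4 stroke at R1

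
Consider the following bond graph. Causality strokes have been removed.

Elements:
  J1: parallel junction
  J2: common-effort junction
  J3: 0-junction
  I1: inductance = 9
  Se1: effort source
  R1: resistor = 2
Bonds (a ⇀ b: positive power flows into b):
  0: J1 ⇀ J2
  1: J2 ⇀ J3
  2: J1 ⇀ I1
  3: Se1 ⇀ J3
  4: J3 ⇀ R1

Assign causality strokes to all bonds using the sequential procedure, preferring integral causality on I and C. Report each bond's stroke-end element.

#3 →J3  (source Se1 imposes e)
#1 →J2  (J3: bond 3 brought effort, rest push out)
#4 →R1  (common-e at J3 fixed by 3)
#0 →J1  (0-jn J2 has e-setter on 1)
#2 →I1  (J1 effort already set via bond 0)

b0 stroke at J1
b1 stroke at J2
b2 stroke at I1
b3 stroke at J3
b4 stroke at R1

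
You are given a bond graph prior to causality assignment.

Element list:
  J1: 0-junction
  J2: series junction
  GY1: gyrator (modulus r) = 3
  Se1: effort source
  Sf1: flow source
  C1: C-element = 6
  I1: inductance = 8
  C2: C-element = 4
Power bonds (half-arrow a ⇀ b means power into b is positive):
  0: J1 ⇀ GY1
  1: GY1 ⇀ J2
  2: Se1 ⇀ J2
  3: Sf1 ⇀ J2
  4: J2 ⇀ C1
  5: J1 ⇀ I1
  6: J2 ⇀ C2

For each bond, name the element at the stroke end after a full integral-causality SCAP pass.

bond 2 stroke→J2  (Se1 fixes effort; stroke away)
bond 3 stroke→Sf1  (source Sf1 imposes f)
bond 1 stroke→J2  (J2 flow already set via bond 3)
bond 4 stroke→J2  (J2 flow already set via bond 3)
bond 6 stroke→J2  (J2 flow already set via bond 3)
bond 0 stroke→J1  (through GY1, causality inverts; strokes same side of GY1)
bond 5 stroke→I1  (common-e at J1 fixed by 0)

bond 0 stroke at J1
bond 1 stroke at J2
bond 2 stroke at J2
bond 3 stroke at Sf1
bond 4 stroke at J2
bond 5 stroke at I1
bond 6 stroke at J2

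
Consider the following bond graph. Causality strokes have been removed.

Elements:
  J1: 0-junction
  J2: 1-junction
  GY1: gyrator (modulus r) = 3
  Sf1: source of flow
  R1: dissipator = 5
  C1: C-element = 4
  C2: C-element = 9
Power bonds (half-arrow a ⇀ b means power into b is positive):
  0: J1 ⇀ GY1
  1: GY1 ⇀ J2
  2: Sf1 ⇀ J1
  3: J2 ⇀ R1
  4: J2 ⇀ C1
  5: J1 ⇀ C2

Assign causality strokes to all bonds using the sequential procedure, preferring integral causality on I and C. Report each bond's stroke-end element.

b0 stroke at GY1
b1 stroke at GY1
b2 stroke at Sf1
b3 stroke at J2
b4 stroke at J2
b5 stroke at J1

#2 stroke→Sf1  (source Sf1 imposes f)
#4 stroke→J2  (C1 integral (e out))
#5 stroke→J1  (C2 outputs effort q/C2)
#0 stroke→GY1  (J1: bond 5 brought effort, rest push out)
#1 stroke→GY1  (GY1 both-in/both-out from 0)
#3 stroke→J2  (J2 flow already set via bond 1)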